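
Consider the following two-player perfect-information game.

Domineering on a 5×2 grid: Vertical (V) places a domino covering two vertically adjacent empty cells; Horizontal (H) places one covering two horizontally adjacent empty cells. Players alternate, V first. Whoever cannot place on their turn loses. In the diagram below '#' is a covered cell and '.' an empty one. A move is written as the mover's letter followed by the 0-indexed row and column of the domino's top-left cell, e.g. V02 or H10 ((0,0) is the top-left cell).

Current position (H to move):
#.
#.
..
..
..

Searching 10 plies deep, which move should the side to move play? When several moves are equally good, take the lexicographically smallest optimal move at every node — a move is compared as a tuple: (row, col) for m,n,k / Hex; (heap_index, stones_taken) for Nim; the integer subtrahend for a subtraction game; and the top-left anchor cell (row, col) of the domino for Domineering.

H's best at [#./#./../../..]: H30

ply 1, H at #./#./../../.. | H20=-1→#./#./##/../..; H30=+1→#./#./../##/..*; H40=-1→#./#./../../##
ply 2, V at #./#./../##/.. | V01=-1→##/##/../##/..*; V11=-1→#./##/.#/##/..
ply 3, H at ##/##/../##/.. | H20=+1→##/##/##/##/..*; H40=+1→##/##/../##/##
ply 4: ##/##/##/##/.. is terminal -1 (V); from #./#./../../.. depth 10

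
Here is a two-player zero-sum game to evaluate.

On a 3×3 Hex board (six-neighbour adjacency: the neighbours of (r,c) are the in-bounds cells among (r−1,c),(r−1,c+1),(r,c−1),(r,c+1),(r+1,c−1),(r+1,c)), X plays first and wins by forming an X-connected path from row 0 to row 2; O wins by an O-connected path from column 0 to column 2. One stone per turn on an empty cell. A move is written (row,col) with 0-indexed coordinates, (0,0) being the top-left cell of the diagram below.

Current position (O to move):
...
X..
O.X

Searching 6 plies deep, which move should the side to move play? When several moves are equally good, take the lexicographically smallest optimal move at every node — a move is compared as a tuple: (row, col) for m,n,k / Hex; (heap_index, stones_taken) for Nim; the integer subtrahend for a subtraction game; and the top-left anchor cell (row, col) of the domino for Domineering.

O's best at [.../X../O.X]: (1,1)

[.../X../O.X] O move#1: (0,0):-1/O../X../O.X, (0,1):-1/.O./X../O.X, (0,2):-1/..O/X../O.X, (1,1):+1/.../XO./O.X*, (1,2):+1/.../X.O/O.X, (2,1):-1/.../X../OOX
[.../XO./O.X] X move#2: (0,0):-1/X../XO./O.X*, (0,1):-1/.X./XO./O.X, (0,2):-1/..X/XO./O.X, (1,2):-1/.../XOX/O.X, (2,1):-1/.../XO./OXX
[X../XO./O.X] O move#3: (0,1):+1/XO./XO./O.X*, (0,2):+1/X.O/XO./O.X, (1,2):+1/X../XOO/O.X, (2,1):+1/X../XO./OOX
[XO./XO./O.X] X move#4: (0,2):-1/XOX/XO./O.X*, (1,2):-1/XO./XOX/O.X, (2,1):-1/XO./XO./OXX
[XOX/XO./O.X] O move#5: (1,2):+1/XOX/XOO/O.X*, (2,1):-1/XOX/XO./OOX
[XOX/XOO/O.X] end (terminal -1, X#6); searched .../X../O.X to 6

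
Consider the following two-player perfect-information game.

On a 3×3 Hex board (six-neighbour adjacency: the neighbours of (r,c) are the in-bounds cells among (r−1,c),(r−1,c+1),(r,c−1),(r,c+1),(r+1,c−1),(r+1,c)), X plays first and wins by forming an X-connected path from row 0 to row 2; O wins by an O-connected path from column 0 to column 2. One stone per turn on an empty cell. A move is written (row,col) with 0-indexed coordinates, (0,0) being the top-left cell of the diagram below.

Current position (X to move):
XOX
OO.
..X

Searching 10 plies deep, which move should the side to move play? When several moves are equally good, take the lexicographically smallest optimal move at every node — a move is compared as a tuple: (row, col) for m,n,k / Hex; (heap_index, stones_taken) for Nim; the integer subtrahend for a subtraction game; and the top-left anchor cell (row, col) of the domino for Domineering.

[XOX/OO./..X] X move#1: (1,2):+1/XOX/OOX/..X*, (2,0):-1/XOX/OO./X.X, (2,1):-1/XOX/OO./.XX
[XOX/OOX/..X] end (terminal -1, O#2); searched XOX/OO./..X to 10

X's best at [XOX/OO./..X]: (1,2)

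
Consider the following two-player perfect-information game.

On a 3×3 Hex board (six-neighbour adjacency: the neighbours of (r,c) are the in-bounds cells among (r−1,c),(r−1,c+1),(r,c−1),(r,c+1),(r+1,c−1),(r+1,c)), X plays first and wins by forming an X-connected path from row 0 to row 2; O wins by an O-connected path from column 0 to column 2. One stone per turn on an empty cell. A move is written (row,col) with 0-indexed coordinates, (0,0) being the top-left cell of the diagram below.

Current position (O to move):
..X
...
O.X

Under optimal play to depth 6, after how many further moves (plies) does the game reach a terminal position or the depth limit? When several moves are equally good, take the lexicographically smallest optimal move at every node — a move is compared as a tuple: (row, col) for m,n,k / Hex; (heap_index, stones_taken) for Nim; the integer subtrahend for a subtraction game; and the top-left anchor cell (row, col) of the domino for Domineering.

PV length from [..X/.../O.X]: 5 plies

ply 1, O at ..X/.../O.X | (0,0)=-1→O.X/.../O.X; (0,1)=-1→.OX/.../O.X; (1,0)=-1→..X/O../O.X; (1,1)=-1→..X/.O./O.X; (1,2)=+1→..X/..O/O.X*; (2,1)=-1→..X/.../OOX
ply 2, X at ..X/..O/O.X | (0,0)=-1→X.X/..O/O.X*; (0,1)=-1→.XX/..O/O.X; (1,0)=-1→..X/X.O/O.X; (1,1)=-1→..X/.XO/O.X; (2,1)=-1→..X/..O/OXX
ply 3, O at X.X/..O/O.X | (0,1)=+1→XOX/..O/O.X*; (1,0)=+1→X.X/O.O/O.X; (1,1)=+1→X.X/.OO/O.X; (2,1)=+1→X.X/..O/OOX
ply 4, X at XOX/..O/O.X | (1,0)=-1→XOX/X.O/O.X*; (1,1)=-1→XOX/.XO/O.X; (2,1)=-1→XOX/..O/OXX
ply 5, O at XOX/X.O/O.X | (1,1)=+1→XOX/XOO/O.X*; (2,1)=+1→XOX/X.O/OOX
ply 6: XOX/XOO/O.X is terminal -1 (X); from ..X/.../O.X depth 6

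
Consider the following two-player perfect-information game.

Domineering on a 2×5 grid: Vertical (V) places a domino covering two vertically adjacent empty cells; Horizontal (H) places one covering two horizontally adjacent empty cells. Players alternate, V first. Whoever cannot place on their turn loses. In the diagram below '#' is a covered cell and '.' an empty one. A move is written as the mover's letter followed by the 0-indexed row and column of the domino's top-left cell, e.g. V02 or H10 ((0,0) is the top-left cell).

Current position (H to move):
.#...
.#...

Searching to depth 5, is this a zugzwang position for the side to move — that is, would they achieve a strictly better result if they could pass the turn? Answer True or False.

ply 1, H at .#.../.#... | H02=-1→.###./.#...*; H03=-1→.#.##/.#...; H12=-1→.#.../.###.; H13=-1→.#.../.#.##
ply 2, V at .###./.#... | V00=-1→####./##...; V04=+1→.####/.#..#*
ply 3, H at .####/.#..# | H12=-1→.####/.####*
ply 4, V at .####/.#### | V00=+1→#####/#####*
ply 5: #####/##### is terminal -1 (H); from .#.../.#... depth 5
if H skipped the turn, V would face:
~ ply 1, V at .#.../.#... | V00=-1→##.../##...; V02=-1→.##../.##..; V03=+1→.#.#./.#.#.*; V04=-1→.#..#/.#..#
~ ply 2: .#.#./.#.#. is terminal -1 (H); from .#.../.#... depth 5
compare (H): move=-1 vs pass=-1

zugzwang(.#.../.#..., H) = False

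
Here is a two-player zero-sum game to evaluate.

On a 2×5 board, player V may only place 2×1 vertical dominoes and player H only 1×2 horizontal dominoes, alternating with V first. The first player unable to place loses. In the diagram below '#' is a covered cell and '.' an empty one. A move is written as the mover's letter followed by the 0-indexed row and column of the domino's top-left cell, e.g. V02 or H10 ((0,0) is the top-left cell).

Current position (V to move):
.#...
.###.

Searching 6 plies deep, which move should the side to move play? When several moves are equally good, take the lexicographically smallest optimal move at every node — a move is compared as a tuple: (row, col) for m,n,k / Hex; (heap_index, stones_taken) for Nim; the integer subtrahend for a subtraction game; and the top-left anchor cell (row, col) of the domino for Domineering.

V's best at [.#.../.###.]: V04

p1 V@[.#.../.###.]: V00[##.../####.]-1 V04[.#..#/.####]+1*
p2 H@[.#..#/.####]: H02[.####/.####]-1*
p3 V@[.####/.####]: V00[#####/#####]+1*
p4 H@[#####/#####] terminal -1; root [.#.../.###.] d6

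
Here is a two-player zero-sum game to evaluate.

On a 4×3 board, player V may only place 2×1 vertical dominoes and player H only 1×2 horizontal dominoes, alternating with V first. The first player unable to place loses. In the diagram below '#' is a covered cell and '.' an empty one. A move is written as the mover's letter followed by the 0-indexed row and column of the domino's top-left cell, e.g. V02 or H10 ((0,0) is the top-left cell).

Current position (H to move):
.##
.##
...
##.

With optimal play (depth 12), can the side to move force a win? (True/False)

[.##/.##/.../##.] H move#1: H20:-1/.##/.##/##./##.*, H21:-1/.##/.##/.##/##.
[.##/.##/##./##.] V move#2: V00:+1/###/###/##./##.*, V22:+1/.##/.##/###/###
[###/###/##./##.] end (terminal -1, H#3); searched .##/.##/.../##. to 12

H winning at [.##/.##/.../##.]: False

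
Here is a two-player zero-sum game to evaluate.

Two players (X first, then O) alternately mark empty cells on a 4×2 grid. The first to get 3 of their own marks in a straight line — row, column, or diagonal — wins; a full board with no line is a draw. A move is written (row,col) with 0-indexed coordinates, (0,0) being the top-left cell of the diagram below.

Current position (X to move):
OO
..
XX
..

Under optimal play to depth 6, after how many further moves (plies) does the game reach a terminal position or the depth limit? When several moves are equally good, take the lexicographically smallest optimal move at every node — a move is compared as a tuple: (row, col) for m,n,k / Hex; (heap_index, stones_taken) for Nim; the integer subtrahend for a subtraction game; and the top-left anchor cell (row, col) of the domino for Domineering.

ply 1, X at OO/../XX/.. | (1,0)=+0→OO/X./XX/..*; (1,1)=+0→OO/.X/XX/..; (3,0)=+0→OO/../XX/X.; (3,1)=+0→OO/../XX/.X
ply 2, O at OO/X./XX/.. | (1,1)=-1→OO/XO/XX/..; (3,0)=+0→OO/X./XX/O.*; (3,1)=-1→OO/X./XX/.O
ply 3, X at OO/X./XX/O. | (1,1)=+0→OO/XX/XX/O.*; (3,1)=+0→OO/X./XX/OX
ply 4, O at OO/XX/XX/O. | (3,1)=+0→OO/XX/XX/OO*
ply 5: OO/XX/XX/OO is terminal +0 (X); from OO/../XX/.. depth 6

PV length from [OO/../XX/..]: 4 plies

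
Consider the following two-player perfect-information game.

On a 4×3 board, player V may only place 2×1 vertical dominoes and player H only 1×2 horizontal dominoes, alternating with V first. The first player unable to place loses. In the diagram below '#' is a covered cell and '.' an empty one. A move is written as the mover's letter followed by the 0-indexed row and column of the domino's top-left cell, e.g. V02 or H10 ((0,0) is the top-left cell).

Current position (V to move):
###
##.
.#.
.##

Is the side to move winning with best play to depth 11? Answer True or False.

p1 V@[###/##./.#./.##]: V12[###/###/.##/.##]+1* V20[###/##./##./###]+1
p2 H@[###/###/.##/.##] terminal -1; root [###/##./.#./.##] d11

V winning at [###/##./.#./.##]: True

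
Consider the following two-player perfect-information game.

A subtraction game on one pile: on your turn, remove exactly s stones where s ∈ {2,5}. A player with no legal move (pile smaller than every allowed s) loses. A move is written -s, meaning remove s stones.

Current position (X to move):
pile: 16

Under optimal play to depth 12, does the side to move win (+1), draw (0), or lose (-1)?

value(16, X) = +1

[16] X move#1: -2:+1/14*, -5:+1/11
[14] O move#2: -2:-1/12*, -5:-1/9
[12] X move#3: -2:-1/10, -5:+1/7*
[7] O move#4: -2:-1/5*, -5:-1/2
[5] X move#5: -2:-1/3, -5:+1/0*
[0] end (terminal -1, O#6); searched 16 to 12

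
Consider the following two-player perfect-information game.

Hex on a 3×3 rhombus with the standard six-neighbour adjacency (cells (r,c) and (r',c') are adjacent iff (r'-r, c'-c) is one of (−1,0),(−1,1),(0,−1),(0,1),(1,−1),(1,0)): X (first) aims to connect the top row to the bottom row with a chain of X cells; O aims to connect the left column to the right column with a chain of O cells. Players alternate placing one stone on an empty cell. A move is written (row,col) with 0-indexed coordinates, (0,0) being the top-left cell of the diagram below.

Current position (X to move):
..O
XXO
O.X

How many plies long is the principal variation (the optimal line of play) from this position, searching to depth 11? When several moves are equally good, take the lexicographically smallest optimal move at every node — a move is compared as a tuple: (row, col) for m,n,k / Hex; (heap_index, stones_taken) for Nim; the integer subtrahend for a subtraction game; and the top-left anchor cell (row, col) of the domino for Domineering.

PV length from [..O/XXO/O.X]: 3 plies

[..O/XXO/O.X] X move#1: (0,0):-1/X.O/XXO/O.X, (0,1):-1/.XO/XXO/O.X, (2,1):+1/..O/XXO/OXX*
[..O/XXO/OXX] O move#2: (0,0):-1/O.O/XXO/OXX*, (0,1):-1/.OO/XXO/OXX
[O.O/XXO/OXX] X move#3: (0,1):+1/OXO/XXO/OXX*
[OXO/XXO/OXX] end (terminal -1, O#4); searched ..O/XXO/O.X to 11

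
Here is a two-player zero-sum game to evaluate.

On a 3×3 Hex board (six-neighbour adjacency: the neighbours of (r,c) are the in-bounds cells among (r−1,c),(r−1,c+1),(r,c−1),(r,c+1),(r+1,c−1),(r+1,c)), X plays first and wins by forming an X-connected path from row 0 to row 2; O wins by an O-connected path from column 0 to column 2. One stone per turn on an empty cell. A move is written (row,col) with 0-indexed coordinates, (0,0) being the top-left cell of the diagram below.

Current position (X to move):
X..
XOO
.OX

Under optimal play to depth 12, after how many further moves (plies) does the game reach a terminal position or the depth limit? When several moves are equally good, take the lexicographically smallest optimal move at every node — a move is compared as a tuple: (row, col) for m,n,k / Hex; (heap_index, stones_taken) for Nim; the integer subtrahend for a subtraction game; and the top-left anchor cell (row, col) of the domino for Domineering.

PV length from [X../XOO/.OX]: 1 ply

p1 X@[X../XOO/.OX]: (0,1)[XX./XOO/.OX]-1 (0,2)[X.X/XOO/.OX]-1 (2,0)[X../XOO/XOX]+1*
p2 O@[X../XOO/XOX] terminal -1; root [X../XOO/.OX] d12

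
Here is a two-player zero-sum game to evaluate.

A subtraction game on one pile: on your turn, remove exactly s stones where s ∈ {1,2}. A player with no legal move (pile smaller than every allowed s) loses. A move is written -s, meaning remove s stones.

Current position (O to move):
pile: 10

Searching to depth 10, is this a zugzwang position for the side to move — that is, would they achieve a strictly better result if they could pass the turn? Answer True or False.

zugzwang(10, O) = False

ply 1, O at 10 | -1=+1→9*; -2=-1→8
ply 2, X at 9 | -1=-1→8*; -2=-1→7
ply 3, O at 8 | -1=-1→7; -2=+1→6*
ply 4, X at 6 | -1=-1→5*; -2=-1→4
ply 5, O at 5 | -1=-1→4; -2=+1→3*
ply 6, X at 3 | -1=-1→2*; -2=-1→1
ply 7, O at 2 | -1=-1→1; -2=+1→0*
ply 8: 0 is terminal -1 (X); from 10 depth 10
pass branch (X moves first from the same position):
  | ply 1, X at 10 | -1=+1→9*; -2=-1→8
  | ply 2, O at 9 | -1=-1→8*; -2=-1→7
  | ply 3, X at 8 | -1=-1→7; -2=+1→6*
  | ply 4, O at 6 | -1=-1→5*; -2=-1→4
  | ply 5, X at 5 | -1=-1→4; -2=+1→3*
  | ply 6, O at 3 | -1=-1→2*; -2=-1→1
  | ply 7, X at 2 | -1=-1→1; -2=+1→0*
  | ply 8: 0 is terminal -1 (O); from 10 depth 10
O moving scores +1; O passing scores -1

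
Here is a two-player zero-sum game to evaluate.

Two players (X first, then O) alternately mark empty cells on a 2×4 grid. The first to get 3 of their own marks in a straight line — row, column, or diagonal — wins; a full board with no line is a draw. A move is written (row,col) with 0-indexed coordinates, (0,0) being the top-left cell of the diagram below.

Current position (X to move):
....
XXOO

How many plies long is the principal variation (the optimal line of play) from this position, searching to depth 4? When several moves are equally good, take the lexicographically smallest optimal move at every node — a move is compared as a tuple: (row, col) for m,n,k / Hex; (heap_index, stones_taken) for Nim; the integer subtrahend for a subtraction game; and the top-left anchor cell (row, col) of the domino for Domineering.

PV length from [..../XXOO]: 4 plies

[..../XXOO] X move#1: (0,0):+0/X.../XXOO*, (0,1):+0/.X../XXOO, (0,2):+0/..X./XXOO, (0,3):+0/...X/XXOO
[X.../XXOO] O move#2: (0,1):+0/XO../XXOO*, (0,2):+0/X.O./XXOO, (0,3):+0/X..O/XXOO
[XO../XXOO] X move#3: (0,2):+0/XOX./XXOO*, (0,3):+0/XO.X/XXOO
[XOX./XXOO] O move#4: (0,3):+0/XOXO/XXOO*
[XOXO/XXOO] end (terminal +0, X#5); searched ..../XXOO to 4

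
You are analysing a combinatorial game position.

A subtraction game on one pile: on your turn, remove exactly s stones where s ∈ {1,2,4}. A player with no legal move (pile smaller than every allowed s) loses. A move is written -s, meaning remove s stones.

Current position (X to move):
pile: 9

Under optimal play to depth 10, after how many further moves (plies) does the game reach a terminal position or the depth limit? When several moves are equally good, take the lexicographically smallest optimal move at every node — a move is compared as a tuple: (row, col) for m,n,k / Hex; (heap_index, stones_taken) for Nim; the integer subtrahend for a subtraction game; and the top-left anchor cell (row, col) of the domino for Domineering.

[9] X move#1: -1:-1/8*, -2:-1/7, -4:-1/5
[8] O move#2: -1:-1/7, -2:+1/6*, -4:-1/4
[6] X move#3: -1:-1/5*, -2:-1/4, -4:-1/2
[5] O move#4: -1:-1/4, -2:+1/3*, -4:-1/1
[3] X move#5: -1:-1/2*, -2:-1/1
[2] O move#6: -1:-1/1, -2:+1/0*
[0] end (terminal -1, X#7); searched 9 to 10

PV length from [9]: 6 plies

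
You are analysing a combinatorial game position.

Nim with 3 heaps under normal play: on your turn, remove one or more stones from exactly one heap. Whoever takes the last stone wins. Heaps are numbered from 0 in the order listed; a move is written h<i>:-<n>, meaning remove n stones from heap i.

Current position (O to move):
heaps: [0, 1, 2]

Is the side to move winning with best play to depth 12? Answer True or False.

p1 O@[(0,1,2)]: h1:-1[(0,0,2)]-1 h2:-1[(0,1,1)]+1* h2:-2[(0,1,0)]-1
p2 X@[(0,1,1)]: h1:-1[(0,0,1)]-1* h2:-1[(0,1,0)]-1
p3 O@[(0,0,1)]: h2:-1[(0,0,0)]+1*
p4 X@[(0,0,0)] terminal -1; root [(0,1,2)] d12

O winning at [(0,1,2)]: True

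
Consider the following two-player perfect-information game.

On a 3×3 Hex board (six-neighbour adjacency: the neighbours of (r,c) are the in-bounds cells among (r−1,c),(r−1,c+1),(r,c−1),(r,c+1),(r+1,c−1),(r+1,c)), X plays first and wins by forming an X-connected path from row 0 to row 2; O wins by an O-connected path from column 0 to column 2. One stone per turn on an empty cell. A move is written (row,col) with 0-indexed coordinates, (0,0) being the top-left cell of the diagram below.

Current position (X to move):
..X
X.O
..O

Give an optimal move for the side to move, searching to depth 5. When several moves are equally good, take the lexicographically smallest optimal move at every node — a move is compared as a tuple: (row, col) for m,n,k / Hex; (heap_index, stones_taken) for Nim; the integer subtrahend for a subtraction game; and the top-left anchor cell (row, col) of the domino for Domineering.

X's best at [..X/X.O/..O]: (1,1)

p1 X@[..X/X.O/..O]: (0,0)[X.X/X.O/..O]-1 (0,1)[.XX/X.O/..O]-1 (1,1)[..X/XXO/..O]+1* (2,0)[..X/X.O/X.O]+1 (2,1)[..X/X.O/.XO]+1
p2 O@[..X/XXO/..O]: (0,0)[O.X/XXO/..O]-1* (0,1)[.OX/XXO/..O]-1 (2,0)[..X/XXO/O.O]-1 (2,1)[..X/XXO/.OO]-1
p3 X@[O.X/XXO/..O]: (0,1)[OXX/XXO/..O]+1* (2,0)[O.X/XXO/X.O]+1 (2,1)[O.X/XXO/.XO]+1
p4 O@[OXX/XXO/..O]: (2,0)[OXX/XXO/O.O]-1* (2,1)[OXX/XXO/.OO]-1
p5 X@[OXX/XXO/O.O]: (2,1)[OXX/XXO/OXO]+1*
p6 O@[OXX/XXO/OXO] terminal -1; root [..X/X.O/..O] d5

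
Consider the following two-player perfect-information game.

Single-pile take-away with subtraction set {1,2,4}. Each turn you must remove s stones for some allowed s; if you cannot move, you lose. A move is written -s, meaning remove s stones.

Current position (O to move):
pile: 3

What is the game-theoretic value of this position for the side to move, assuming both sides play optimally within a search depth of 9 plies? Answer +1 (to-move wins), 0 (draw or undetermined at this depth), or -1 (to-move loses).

value(3, O) = -1

[3] O move#1: -1:-1/2*, -2:-1/1
[2] X move#2: -1:-1/1, -2:+1/0*
[0] end (terminal -1, O#3); searched 3 to 9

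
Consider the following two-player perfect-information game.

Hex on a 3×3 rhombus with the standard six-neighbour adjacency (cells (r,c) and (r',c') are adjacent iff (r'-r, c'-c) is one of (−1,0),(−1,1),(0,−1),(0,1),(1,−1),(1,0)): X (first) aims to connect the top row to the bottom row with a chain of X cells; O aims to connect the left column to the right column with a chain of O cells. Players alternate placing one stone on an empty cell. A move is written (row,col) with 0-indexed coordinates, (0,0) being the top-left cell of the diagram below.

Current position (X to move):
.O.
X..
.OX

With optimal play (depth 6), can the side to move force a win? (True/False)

p1 X@[.O./X../.OX]: (0,0)[XO./X../.OX]+1* (0,2)[.OX/X../.OX]+1 (1,1)[.O./XX./.OX]+1 (1,2)[.O./X.X/.OX]+1 (2,0)[.O./X../XOX]+1
p2 O@[XO./X../.OX]: (0,2)[XOO/X../.OX]-1* (1,1)[XO./XO./.OX]-1 (1,2)[XO./X.O/.OX]-1 (2,0)[XO./X../OOX]-1
p3 X@[XOO/X../.OX]: (1,1)[XOO/XX./.OX]+1* (1,2)[XOO/X.X/.OX]+1 (2,0)[XOO/X../XOX]+1
p4 O@[XOO/XX./.OX]: (1,2)[XOO/XXO/.OX]-1* (2,0)[XOO/XX./OOX]-1
p5 X@[XOO/XXO/.OX]: (2,0)[XOO/XXO/XOX]+1*
p6 O@[XOO/XXO/XOX] terminal -1; root [.O./X../.OX] d6

X winning at [.O./X../.OX]: True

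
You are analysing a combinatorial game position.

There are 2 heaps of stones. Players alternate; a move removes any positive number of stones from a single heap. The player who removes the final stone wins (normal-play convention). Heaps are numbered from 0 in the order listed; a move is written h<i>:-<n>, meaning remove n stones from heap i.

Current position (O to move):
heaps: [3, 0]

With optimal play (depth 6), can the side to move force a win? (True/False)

[(3,0)] O move#1: h0:-1:-1/(2,0), h0:-2:-1/(1,0), h0:-3:+1/(0,0)*
[(0,0)] end (terminal -1, X#2); searched (3,0) to 6

O winning at [(3,0)]: True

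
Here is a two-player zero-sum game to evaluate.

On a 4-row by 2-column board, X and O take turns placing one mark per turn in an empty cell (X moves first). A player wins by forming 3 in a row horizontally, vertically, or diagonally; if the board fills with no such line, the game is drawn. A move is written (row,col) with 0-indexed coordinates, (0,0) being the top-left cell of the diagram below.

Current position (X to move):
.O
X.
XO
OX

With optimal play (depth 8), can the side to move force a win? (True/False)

X winning at [.O/X./XO/OX]: True

p1 X@[.O/X./XO/OX]: (0,0)[XO/X./XO/OX]+1* (1,1)[.O/XX/XO/OX]+0
p2 O@[XO/X./XO/OX] terminal -1; root [.O/X./XO/OX] d8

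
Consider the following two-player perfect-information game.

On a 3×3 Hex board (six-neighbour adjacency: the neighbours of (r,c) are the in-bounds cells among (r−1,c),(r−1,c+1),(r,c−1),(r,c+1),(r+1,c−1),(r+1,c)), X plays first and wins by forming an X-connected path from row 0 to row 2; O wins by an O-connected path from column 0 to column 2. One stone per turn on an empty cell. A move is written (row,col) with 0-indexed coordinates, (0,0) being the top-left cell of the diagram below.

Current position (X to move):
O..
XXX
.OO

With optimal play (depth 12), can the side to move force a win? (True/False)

X winning at [O../XXX/.OO]: True

ply 1, X at O../XXX/.OO | (0,1)=-1→OX./XXX/.OO; (0,2)=-1→O.X/XXX/.OO; (2,0)=+1→O../XXX/XOO*
ply 2, O at O../XXX/XOO | (0,1)=-1→OO./XXX/XOO*; (0,2)=-1→O.O/XXX/XOO
ply 3, X at OO./XXX/XOO | (0,2)=+1→OOX/XXX/XOO*
ply 4: OOX/XXX/XOO is terminal -1 (O); from O../XXX/.OO depth 12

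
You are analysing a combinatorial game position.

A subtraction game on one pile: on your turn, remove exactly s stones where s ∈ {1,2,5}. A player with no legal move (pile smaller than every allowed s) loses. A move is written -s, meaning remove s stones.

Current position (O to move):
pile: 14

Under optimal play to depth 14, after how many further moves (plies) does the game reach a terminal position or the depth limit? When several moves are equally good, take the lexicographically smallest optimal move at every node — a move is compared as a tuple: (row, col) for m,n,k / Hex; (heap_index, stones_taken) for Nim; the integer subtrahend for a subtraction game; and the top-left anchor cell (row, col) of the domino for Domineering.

p1 O@[14]: -1[13]-1 -2[12]+1* -5[9]+1
p2 X@[12]: -1[11]-1* -2[10]-1 -5[7]-1
p3 O@[11]: -1[10]-1 -2[9]+1* -5[6]+1
p4 X@[9]: -1[8]-1* -2[7]-1 -5[4]-1
p5 O@[8]: -1[7]-1 -2[6]+1* -5[3]+1
p6 X@[6]: -1[5]-1* -2[4]-1 -5[1]-1
p7 O@[5]: -1[4]-1 -2[3]+1* -5[0]+1
p8 X@[3]: -1[2]-1* -2[1]-1
p9 O@[2]: -1[1]-1 -2[0]+1*
p10 X@[0] terminal -1; root [14] d14

PV length from [14]: 9 plies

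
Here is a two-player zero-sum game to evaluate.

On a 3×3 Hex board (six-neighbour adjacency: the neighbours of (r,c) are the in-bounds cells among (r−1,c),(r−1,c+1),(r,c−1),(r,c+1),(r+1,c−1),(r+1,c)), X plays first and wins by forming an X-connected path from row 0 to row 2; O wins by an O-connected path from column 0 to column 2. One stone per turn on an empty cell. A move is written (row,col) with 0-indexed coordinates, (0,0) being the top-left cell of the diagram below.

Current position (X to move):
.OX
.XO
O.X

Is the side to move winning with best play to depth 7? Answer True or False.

X winning at [.OX/.XO/O.X]: True

p1 X@[.OX/.XO/O.X]: (0,0)[XOX/.XO/O.X]-1 (1,0)[.OX/XXO/O.X]-1 (2,1)[.OX/.XO/OXX]+1*
p2 O@[.OX/.XO/OXX] terminal -1; root [.OX/.XO/O.X] d7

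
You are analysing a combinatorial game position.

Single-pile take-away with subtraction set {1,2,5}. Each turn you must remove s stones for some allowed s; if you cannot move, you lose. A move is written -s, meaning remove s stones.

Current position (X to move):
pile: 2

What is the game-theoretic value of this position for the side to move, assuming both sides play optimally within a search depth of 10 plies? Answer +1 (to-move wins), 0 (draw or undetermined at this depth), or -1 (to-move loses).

value(2, X) = +1

[2] X move#1: -1:-1/1, -2:+1/0*
[0] end (terminal -1, O#2); searched 2 to 10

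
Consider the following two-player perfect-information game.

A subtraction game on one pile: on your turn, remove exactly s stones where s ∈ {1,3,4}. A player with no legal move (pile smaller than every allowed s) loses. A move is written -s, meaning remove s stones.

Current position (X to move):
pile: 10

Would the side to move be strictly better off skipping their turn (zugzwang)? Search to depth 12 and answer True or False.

zugzwang(10, X) = False

[10] X move#1: -1:+1/9*, -3:+1/7, -4:-1/6
[9] O move#2: -1:-1/8*, -3:-1/6, -4:-1/5
[8] X move#3: -1:+1/7*, -3:-1/5, -4:-1/4
[7] O move#4: -1:-1/6*, -3:-1/4, -4:-1/3
[6] X move#5: -1:-1/5, -3:-1/3, -4:+1/2*
[2] O move#6: -1:-1/1*
[1] X move#7: -1:+1/0*
[0] end (terminal -1, O#8); searched 10 to 12
if X skipped the turn, O would face:
~ [10] O move#1: -1:+1/9*, -3:+1/7, -4:-1/6
~ [9] X move#2: -1:-1/8*, -3:-1/6, -4:-1/5
~ [8] O move#3: -1:+1/7*, -3:-1/5, -4:-1/4
~ [7] X move#4: -1:-1/6*, -3:-1/4, -4:-1/3
~ [6] O move#5: -1:-1/5, -3:-1/3, -4:+1/2*
~ [2] X move#6: -1:-1/1*
~ [1] O move#7: -1:+1/0*
~ [0] end (terminal -1, X#8); searched 10 to 12
compare (X): move=+1 vs pass=-1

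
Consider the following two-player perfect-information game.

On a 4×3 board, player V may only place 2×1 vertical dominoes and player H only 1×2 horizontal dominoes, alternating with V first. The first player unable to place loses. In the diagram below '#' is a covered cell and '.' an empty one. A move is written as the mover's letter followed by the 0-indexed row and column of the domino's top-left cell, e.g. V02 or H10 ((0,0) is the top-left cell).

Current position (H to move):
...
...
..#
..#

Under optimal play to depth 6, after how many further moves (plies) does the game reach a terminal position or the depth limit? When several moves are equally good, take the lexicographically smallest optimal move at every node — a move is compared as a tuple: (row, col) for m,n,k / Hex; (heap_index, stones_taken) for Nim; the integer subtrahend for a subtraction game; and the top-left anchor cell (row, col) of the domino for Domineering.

PV length from [.../.../..#/..#]: 4 plies

[.../.../..#/..#] H move#1: H00:-1/##./.../..#/..#*, H01:-1/.##/.../..#/..#, H10:-1/.../##./..#/..#, H11:-1/.../.##/..#/..#, H20:-1/.../.../###/..#, H30:-1/.../.../..#/###
[##./.../..#/..#] V move#2: V02:-1/###/..#/..#/..#, V10:+1/##./#../#.#/..#*, V11:+1/##./.#./.##/..#, V20:+1/##./.../#.#/#.#, V21:+1/##./.../.##/.##
[##./#../#.#/..#] H move#3: H11:-1/##./###/#.#/..#*, H30:-1/##./#../#.#/###
[##./###/#.#/..#] V move#4: V21:+1/##./###/###/.##*
[##./###/###/.##] end (terminal -1, H#5); searched .../.../..#/..# to 6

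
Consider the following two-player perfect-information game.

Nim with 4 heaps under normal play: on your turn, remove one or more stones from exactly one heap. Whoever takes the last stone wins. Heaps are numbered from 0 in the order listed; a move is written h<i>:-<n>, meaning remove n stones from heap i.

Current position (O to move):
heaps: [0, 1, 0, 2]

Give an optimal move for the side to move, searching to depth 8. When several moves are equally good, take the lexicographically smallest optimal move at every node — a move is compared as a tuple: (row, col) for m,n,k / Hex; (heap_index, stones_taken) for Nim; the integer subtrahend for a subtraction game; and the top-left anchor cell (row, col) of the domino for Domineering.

[(0,1,0,2)] O move#1: h1:-1:-1/(0,0,0,2), h3:-1:+1/(0,1,0,1)*, h3:-2:-1/(0,1,0,0)
[(0,1,0,1)] X move#2: h1:-1:-1/(0,0,0,1)*, h3:-1:-1/(0,1,0,0)
[(0,0,0,1)] O move#3: h3:-1:+1/(0,0,0,0)*
[(0,0,0,0)] end (terminal -1, X#4); searched (0,1,0,2) to 8

O's best at [(0,1,0,2)]: h3:-1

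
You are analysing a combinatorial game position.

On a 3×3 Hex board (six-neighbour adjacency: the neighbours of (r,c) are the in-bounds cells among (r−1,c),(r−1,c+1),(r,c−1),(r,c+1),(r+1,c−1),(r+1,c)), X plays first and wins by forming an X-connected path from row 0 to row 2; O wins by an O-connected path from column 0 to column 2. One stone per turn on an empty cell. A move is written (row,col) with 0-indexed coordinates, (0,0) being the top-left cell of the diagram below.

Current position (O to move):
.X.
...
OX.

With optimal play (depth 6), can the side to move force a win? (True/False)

p1 O@[.X./.../OX.]: (0,0)[OX./.../OX.]-1 (0,2)[.XO/.../OX.]-1 (1,0)[.X./O../OX.]-1 (1,1)[.X./.O./OX.]+1* (1,2)[.X./..O/OX.]-1 (2,2)[.X./.../OXO]-1
p2 X@[.X./.O./OX.]: (0,0)[XX./.O./OX.]-1* (0,2)[.XX/.O./OX.]-1 (1,0)[.X./XO./OX.]-1 (1,2)[.X./.OX/OX.]-1 (2,2)[.X./.O./OXX]-1
p3 O@[XX./.O./OX.]: (0,2)[XXO/.O./OX.]+1* (1,0)[XX./OO./OX.]+1 (1,2)[XX./.OO/OX.]+1 (2,2)[XX./.O./OXO]+1
p4 X@[XXO/.O./OX.] terminal -1; root [.X./.../OX.] d6

O winning at [.X./.../OX.]: True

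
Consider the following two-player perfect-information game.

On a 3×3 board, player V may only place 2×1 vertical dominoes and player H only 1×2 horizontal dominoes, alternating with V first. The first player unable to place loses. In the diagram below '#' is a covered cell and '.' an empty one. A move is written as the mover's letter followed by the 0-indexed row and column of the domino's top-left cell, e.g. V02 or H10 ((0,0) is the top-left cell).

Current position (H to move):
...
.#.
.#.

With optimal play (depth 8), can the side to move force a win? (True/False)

H winning at [.../.#./.#.]: False

ply 1, H at .../.#./.#. | H00=-1→##./.#./.#.*; H01=-1→.##/.#./.#.
ply 2, V at ##./.#./.#. | V02=+1→###/.##/.#.*; V10=+1→##./##./##.; V12=+1→##./.##/.##
ply 3: ###/.##/.#. is terminal -1 (H); from .../.#./.#. depth 8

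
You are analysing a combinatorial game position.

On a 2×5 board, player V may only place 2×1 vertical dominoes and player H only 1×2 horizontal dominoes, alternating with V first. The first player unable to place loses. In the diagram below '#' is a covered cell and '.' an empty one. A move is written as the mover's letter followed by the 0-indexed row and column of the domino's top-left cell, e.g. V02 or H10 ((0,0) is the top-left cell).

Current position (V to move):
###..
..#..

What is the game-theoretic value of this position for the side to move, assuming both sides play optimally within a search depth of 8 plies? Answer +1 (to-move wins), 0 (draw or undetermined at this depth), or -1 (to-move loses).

ply 1, V at ###../..#.. | V03=+1→####./..##.*; V04=+1→###.#/..#.#
ply 2, H at ####./..##. | H10=-1→####./####.*
ply 3, V at ####./####. | V04=+1→#####/#####*
ply 4: #####/##### is terminal -1 (H); from ###../..#.. depth 8

value(###../..#.., V) = +1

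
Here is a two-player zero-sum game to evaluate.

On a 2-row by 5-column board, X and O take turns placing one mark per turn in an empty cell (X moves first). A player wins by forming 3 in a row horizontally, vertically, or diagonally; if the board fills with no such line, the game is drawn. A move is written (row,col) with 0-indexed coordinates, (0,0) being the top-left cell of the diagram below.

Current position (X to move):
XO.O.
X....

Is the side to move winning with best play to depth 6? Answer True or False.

X winning at [XO.O./X....]: False

ply 1, X at XO.O./X.... | (0,2)=+0→XOXO./X....*; (0,4)=-1→XO.OX/X....; (1,1)=-1→XO.O./XX...; (1,2)=-1→XO.O./X.X..; (1,3)=-1→XO.O./X..X.; (1,4)=-1→XO.O./X...X
ply 2, O at XOXO./X.... | (0,4)=+0→XOXOO/X....*; (1,1)=+0→XOXO./XO...; (1,2)=+0→XOXO./X.O..; (1,3)=+0→XOXO./X..O.; (1,4)=+0→XOXO./X...O
ply 3, X at XOXOO/X.... | (1,1)=+0→XOXOO/XX...*; (1,2)=+0→XOXOO/X.X..; (1,3)=+0→XOXOO/X..X.; (1,4)=+0→XOXOO/X...X
ply 4, O at XOXOO/XX... | (1,2)=+0→XOXOO/XXO..*; (1,3)=-1→XOXOO/XX.O.; (1,4)=-1→XOXOO/XX..O
ply 5, X at XOXOO/XXO.. | (1,3)=+0→XOXOO/XXOX.*; (1,4)=+0→XOXOO/XXO.X
ply 6, O at XOXOO/XXOX. | (1,4)=+0→XOXOO/XXOXO*
ply 7: XOXOO/XXOXO is terminal +0 (X); from XO.O./X.... depth 6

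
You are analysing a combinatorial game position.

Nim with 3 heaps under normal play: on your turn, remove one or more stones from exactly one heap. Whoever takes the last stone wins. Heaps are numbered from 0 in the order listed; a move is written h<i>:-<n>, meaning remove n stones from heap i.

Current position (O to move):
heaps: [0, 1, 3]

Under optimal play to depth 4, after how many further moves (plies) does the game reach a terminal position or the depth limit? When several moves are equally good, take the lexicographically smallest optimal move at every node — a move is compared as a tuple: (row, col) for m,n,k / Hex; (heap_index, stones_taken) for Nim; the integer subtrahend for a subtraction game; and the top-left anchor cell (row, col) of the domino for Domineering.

PV length from [(0,1,3)]: 3 plies

p1 O@[(0,1,3)]: h1:-1[(0,0,3)]-1 h2:-1[(0,1,2)]-1 h2:-2[(0,1,1)]+1* h2:-3[(0,1,0)]-1
p2 X@[(0,1,1)]: h1:-1[(0,0,1)]-1* h2:-1[(0,1,0)]-1
p3 O@[(0,0,1)]: h2:-1[(0,0,0)]+1*
p4 X@[(0,0,0)] terminal -1; root [(0,1,3)] d4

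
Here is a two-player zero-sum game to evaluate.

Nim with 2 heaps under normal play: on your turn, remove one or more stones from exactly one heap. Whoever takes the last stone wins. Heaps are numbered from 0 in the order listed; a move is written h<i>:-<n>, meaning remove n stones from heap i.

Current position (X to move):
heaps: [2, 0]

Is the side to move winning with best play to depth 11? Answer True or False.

X winning at [(2,0)]: True

p1 X@[(2,0)]: h0:-1[(1,0)]-1 h0:-2[(0,0)]+1*
p2 O@[(0,0)] terminal -1; root [(2,0)] d11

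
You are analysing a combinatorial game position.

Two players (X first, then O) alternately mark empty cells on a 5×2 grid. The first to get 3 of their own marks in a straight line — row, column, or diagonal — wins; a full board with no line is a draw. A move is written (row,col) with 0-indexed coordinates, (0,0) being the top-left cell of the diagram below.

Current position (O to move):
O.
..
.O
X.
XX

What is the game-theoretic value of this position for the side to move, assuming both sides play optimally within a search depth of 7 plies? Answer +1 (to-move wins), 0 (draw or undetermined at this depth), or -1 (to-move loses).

value(O./../.O/X./XX, O) = +1

[O./../.O/X./XX] O move#1: (0,1):-1/OO/../.O/X./XX, (1,0):-1/O./O./.O/X./XX, (1,1):-1/O./.O/.O/X./XX, (2,0):+1/O./../OO/X./XX*, (3,1):-1/O./../.O/XO/XX
[O./../OO/X./XX] X move#2: (0,1):-1/OX/../OO/X./XX*, (1,0):-1/O./X./OO/X./XX, (1,1):-1/O./.X/OO/X./XX, (3,1):-1/O./../OO/XX/XX
[OX/../OO/X./XX] O move#3: (1,0):+1/OX/O./OO/X./XX*, (1,1):+1/OX/.O/OO/X./XX, (3,1):+1/OX/../OO/XO/XX
[OX/O./OO/X./XX] end (terminal -1, X#4); searched O./../.O/X./XX to 7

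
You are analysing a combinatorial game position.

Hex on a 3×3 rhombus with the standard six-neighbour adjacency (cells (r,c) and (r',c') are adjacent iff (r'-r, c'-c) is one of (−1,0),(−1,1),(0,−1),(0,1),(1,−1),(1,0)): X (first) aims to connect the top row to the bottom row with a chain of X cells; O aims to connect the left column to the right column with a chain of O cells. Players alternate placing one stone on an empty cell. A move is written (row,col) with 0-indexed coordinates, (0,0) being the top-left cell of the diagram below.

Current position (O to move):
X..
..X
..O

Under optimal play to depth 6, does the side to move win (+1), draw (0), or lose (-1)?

[X../..X/..O] O move#1: (0,1):-1/XO./..X/..O, (0,2):-1/X.O/..X/..O, (1,0):-1/X../O.X/..O, (1,1):+1/X../.OX/..O*, (2,0):-1/X../..X/O.O, (2,1):-1/X../..X/.OO
[X../.OX/..O] X move#2: (0,1):-1/XX./.OX/..O*, (0,2):-1/X.X/.OX/..O, (1,0):-1/X../XOX/..O, (2,0):-1/X../.OX/X.O, (2,1):-1/X../.OX/.XO
[XX./.OX/..O] O move#3: (0,2):+1/XXO/.OX/..O*, (1,0):+1/XX./OOX/..O, (2,0):+1/XX./.OX/O.O, (2,1):+1/XX./.OX/.OO
[XXO/.OX/..O] X move#4: (1,0):-1/XXO/XOX/..O*, (2,0):-1/XXO/.OX/X.O, (2,1):-1/XXO/.OX/.XO
[XXO/XOX/..O] O move#5: (2,0):+1/XXO/XOX/O.O*, (2,1):-1/XXO/XOX/.OO
[XXO/XOX/O.O] end (terminal -1, X#6); searched X../..X/..O to 6

value(X../..X/..O, O) = +1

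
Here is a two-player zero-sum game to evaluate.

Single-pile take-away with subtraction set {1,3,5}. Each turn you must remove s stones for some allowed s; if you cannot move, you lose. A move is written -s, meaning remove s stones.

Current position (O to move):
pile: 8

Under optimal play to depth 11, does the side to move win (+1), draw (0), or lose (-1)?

value(8, O) = -1

[8] O move#1: -1:-1/7*, -3:-1/5, -5:-1/3
[7] X move#2: -1:+1/6*, -3:+1/4, -5:+1/2
[6] O move#3: -1:-1/5*, -3:-1/3, -5:-1/1
[5] X move#4: -1:+1/4*, -3:+1/2, -5:+1/0
[4] O move#5: -1:-1/3*, -3:-1/1
[3] X move#6: -1:+1/2*, -3:+1/0
[2] O move#7: -1:-1/1*
[1] X move#8: -1:+1/0*
[0] end (terminal -1, O#9); searched 8 to 11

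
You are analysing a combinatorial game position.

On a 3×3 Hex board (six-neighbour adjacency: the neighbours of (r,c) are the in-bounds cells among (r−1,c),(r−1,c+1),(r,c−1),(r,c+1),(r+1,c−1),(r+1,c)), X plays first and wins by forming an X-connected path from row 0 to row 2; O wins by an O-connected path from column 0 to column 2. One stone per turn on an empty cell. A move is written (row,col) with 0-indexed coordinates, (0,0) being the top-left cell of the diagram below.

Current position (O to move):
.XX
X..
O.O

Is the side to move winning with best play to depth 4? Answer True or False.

p1 O@[.XX/X../O.O]: (0,0)[OXX/X../O.O]-1 (1,1)[.XX/XO./O.O]+1* (1,2)[.XX/X.O/O.O]+1 (2,1)[.XX/X../OOO]+1
p2 X@[.XX/XO./O.O]: (0,0)[XXX/XO./O.O]-1* (1,2)[.XX/XOX/O.O]-1 (2,1)[.XX/XO./OXO]-1
p3 O@[XXX/XO./O.O]: (1,2)[XXX/XOO/O.O]+1* (2,1)[XXX/XO./OOO]+1
p4 X@[XXX/XOO/O.O] terminal -1; root [.XX/X../O.O] d4

O winning at [.XX/X../O.O]: True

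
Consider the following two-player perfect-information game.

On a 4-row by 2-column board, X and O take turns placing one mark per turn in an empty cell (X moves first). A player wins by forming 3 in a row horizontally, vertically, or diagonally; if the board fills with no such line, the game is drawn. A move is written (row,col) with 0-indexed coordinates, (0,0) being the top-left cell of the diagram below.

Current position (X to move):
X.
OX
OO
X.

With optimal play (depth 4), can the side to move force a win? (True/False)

p1 X@[X./OX/OO/X.]: (0,1)[XX/OX/OO/X.]+0* (3,1)[X./OX/OO/XX]+0
p2 O@[XX/OX/OO/X.]: (3,1)[XX/OX/OO/XO]+0*
p3 X@[XX/OX/OO/XO] terminal +0; root [X./OX/OO/X.] d4

X winning at [X./OX/OO/X.]: False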